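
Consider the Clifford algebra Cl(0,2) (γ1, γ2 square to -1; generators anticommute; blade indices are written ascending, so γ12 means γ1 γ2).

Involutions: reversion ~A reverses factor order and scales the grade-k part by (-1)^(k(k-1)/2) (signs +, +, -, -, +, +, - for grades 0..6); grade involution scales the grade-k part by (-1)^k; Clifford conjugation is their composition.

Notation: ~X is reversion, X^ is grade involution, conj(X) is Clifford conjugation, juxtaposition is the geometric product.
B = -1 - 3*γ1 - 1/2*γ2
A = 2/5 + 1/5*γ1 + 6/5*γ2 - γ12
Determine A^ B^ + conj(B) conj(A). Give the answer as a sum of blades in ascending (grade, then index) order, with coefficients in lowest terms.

first term: 4/5 + 19/10*γ1 - 8/5*γ2 + 9/2*γ12
second term: 4/5 + 19/10*γ1 - 8/5*γ2 - 9/2*γ12
Answer: 8/5 + 19/5*γ1 - 16/5*γ2


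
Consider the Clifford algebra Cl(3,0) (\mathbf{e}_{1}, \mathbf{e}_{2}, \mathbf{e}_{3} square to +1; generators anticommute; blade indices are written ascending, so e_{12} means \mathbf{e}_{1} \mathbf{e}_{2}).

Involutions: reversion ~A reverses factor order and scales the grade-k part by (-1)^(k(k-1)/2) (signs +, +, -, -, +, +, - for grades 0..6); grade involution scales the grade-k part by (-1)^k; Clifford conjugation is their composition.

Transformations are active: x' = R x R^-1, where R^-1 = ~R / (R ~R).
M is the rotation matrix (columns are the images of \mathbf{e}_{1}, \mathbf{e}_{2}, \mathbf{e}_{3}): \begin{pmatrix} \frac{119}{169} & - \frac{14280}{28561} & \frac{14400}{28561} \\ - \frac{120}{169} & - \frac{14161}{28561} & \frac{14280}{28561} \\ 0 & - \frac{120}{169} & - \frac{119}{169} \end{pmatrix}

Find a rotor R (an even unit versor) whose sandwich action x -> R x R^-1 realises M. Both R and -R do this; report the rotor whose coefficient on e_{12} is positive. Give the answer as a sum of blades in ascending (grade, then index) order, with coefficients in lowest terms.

Method: write R = a + b12*e_{12} + b13*e_{13} + b23*e_{23} with a^2 + b12^2 + b13^2 + b23^2 = 1 (so R^-1 = ~R). Expanding the columns R e_j ~R gives tr M = 4a^2 - 1 and, from the antisymmetric part, M21 - M12 = -4a*b12, M13 - M31 = 4a*b13, M32 - M23 = -4a*b23.
Here tr M = -\frac{14161}{28561}, so a^2 = (1 + tr M)/4 = \frac{3600}{28561} and a = ±\frac{60}{169}. Taking a = \frac{60}{169}: M21 - M12 = -\frac{6000}{28561}, M13 - M31 = \frac{14400}{28561}, M32 - M23 = -\frac{34560}{28561}, giving b12 = \frac{25}{169}, b13 = \frac{60}{169}, b23 = \frac{144}{169}, i.e. R = \frac{60}{169} + \frac{25}{169} e_{12} + \frac{60}{169} e_{13} + \frac{144}{169} e_{23}.
Its e_{12} coefficient is already positive.
Answer: \frac{60}{169} + \frac{25}{169} e_{12} + \frac{60}{169} e_{13} + \frac{144}{169} e_{23}. Recall the cover is two-to-one: with M of trace -\frac{14161}{28561}, both preimages act alike, and the stated e_{12} sign chooses the sheet.


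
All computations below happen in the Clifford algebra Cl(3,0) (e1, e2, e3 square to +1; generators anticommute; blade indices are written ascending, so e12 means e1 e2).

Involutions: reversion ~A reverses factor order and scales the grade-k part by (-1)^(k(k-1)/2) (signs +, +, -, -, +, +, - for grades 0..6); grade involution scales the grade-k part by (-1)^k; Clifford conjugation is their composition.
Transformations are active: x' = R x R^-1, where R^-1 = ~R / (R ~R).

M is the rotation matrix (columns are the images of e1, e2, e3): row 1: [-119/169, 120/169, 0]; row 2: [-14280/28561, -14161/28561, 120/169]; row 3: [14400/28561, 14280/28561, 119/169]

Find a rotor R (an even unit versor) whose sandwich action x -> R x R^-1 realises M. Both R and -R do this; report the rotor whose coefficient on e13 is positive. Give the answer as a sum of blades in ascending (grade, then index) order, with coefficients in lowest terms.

Method: write R = a + b12*e12 + b13*e13 + b23*e23 with a^2 + b12^2 + b13^2 + b23^2 = 1 (so R^-1 = ~R). Expanding the columns R e_j ~R gives tr M = 4a^2 - 1 and, from the antisymmetric part, M21 - M12 = -4a*b12, M13 - M31 = 4a*b13, M32 - M23 = -4a*b23.
Here tr M = -14161/28561, so a^2 = (1 + tr M)/4 = 3600/28561 and a = ±60/169. Taking a = 60/169: M21 - M12 = -34560/28561, M13 - M31 = -14400/28561, M32 - M23 = -6000/28561, giving b12 = 144/169, b13 = -60/169, b23 = 25/169, i.e. R = 60/169 + 144/169*e12 - 60/169*e13 + 25/169*e23.
Its e13 coefficient is negative, so report the other preimage -R.
Answer: -60/169 - 144/169*e12 + 60/169*e13 - 25/169*e23. Recall the cover is two-to-one: with M of trace -14161/28561, both preimages act alike, and the stated e13 sign chooses the sheet.


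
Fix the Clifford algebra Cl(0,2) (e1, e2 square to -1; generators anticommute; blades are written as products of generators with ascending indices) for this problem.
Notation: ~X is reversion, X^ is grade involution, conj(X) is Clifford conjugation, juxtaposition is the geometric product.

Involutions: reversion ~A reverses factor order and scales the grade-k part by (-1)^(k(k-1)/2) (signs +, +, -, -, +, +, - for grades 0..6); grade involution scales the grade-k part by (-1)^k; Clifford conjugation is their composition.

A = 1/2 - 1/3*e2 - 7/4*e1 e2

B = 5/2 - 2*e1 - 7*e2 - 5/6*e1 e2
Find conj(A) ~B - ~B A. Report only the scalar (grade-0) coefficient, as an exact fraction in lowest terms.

first term: 17/8 + 415/36*e1 - 37/6*e2 + 131/24*e1 e2
second term: 3/8 + 415/36*e1 - 47/6*e2 - 79/24*e1 e2
Answer: 7/4


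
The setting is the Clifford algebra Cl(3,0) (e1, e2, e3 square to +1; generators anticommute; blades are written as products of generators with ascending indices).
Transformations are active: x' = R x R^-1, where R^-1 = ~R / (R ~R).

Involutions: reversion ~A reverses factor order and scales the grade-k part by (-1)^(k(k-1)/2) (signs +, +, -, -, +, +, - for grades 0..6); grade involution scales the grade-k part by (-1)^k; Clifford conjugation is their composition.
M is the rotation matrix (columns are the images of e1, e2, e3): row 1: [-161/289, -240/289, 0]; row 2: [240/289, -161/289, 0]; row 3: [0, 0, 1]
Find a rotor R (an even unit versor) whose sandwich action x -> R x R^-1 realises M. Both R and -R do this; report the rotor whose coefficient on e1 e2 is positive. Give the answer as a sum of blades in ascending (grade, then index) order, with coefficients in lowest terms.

Method: write R = a + b12*e1 e2 + b13*e1 e3 + b23*e2 e3 with a^2 + b12^2 + b13^2 + b23^2 = 1 (so R^-1 = ~R). Expanding the columns R e_j ~R gives tr M = 4a^2 - 1 and, from the antisymmetric part, M21 - M12 = -4a*b12, M13 - M31 = 4a*b13, M32 - M23 = -4a*b23.
Here tr M = -33/289, so a^2 = (1 + tr M)/4 = 64/289 and a = ±8/17. Taking a = 8/17: M21 - M12 = 480/289, M13 - M31 = 0, M32 - M23 = 0, giving b12 = -15/17, b13 = 0, b23 = 0, i.e. R = 8/17 - 15/17*e1 e2.
Its e1 e2 coefficient is negative, so report the other preimage -R.
Answer: -8/17 + 15/17*e1 e2. Note: both R and -R realise this M (trace -33/289); the covering map identifies them, and the e1 e2-coefficient sign is the tie-breaker.


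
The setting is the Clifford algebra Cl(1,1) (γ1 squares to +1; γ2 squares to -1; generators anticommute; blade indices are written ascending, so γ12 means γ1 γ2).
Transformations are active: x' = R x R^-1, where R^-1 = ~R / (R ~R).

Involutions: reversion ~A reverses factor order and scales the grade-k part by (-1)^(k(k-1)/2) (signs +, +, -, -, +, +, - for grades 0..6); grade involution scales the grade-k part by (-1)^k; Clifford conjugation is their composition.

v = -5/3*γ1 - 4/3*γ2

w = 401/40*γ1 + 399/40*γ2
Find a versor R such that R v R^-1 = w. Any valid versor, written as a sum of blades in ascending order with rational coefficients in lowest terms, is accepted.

Why this works: both vectors square to 1, so q(v) = q(w) and R = v + w = 1003/120*γ1 + 1037/120*γ2 carries v to w — its own direction survives, the complement (v - w)/2 flips.
Answer: 1003/120*γ1 + 1037/120*γ2


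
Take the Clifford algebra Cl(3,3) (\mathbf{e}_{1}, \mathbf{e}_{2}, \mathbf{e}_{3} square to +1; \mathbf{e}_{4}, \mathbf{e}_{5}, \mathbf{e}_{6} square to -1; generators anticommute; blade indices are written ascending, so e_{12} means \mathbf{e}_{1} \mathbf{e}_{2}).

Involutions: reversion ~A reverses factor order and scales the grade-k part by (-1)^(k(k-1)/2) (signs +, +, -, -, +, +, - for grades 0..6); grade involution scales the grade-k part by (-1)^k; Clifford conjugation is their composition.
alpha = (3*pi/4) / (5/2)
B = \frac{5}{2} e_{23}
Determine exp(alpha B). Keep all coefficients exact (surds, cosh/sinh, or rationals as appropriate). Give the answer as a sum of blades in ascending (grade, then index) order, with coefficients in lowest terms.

B^2 = (\frac{5}{2})^2*(e_{23})^2 = \frac{25}{4}*(-1) = -\frac{25}{4} (a basis 2-blade squares to minus the product of its generators' squares).
B^2 = -\frac{25}{4} — B^2 < 0, so the exponential closes trigonometrically: l = \frac{5}{2}, alpha*l = \frac{3 \pi}{4}, so exp(alpha B) = cos(\frac{3 \pi}{4}) + (sin(\frac{3 \pi}{4})/(\frac{5}{2}))*B = - \frac{\sqrt{2}}{2} + (\frac{\sqrt{2}}{5})*B.
Answer: - \frac{\sqrt{2}}{2} + \frac{\sqrt{2}}{2} e_{23}


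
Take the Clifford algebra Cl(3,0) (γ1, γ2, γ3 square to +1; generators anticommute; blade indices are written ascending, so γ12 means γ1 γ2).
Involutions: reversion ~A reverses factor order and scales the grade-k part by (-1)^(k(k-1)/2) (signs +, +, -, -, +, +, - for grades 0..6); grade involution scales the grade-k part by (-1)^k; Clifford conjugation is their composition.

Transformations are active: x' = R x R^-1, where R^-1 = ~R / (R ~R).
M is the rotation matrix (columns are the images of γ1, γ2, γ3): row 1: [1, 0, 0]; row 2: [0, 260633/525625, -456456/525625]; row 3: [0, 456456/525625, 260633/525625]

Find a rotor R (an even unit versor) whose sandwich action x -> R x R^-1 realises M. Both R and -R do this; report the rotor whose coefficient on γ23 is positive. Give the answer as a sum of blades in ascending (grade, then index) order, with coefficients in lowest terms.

Method: write R = a + b12*γ12 + b13*γ13 + b23*γ23 with a^2 + b12^2 + b13^2 + b23^2 = 1 (so R^-1 = ~R). Expanding the columns R e_j ~R gives tr M = 4a^2 - 1 and, from the antisymmetric part, M21 - M12 = -4a*b12, M13 - M31 = 4a*b13, M32 - M23 = -4a*b23.
Here tr M = 1046891/525625, so a^2 = (1 + tr M)/4 = 393129/525625 and a = ±627/725. Taking a = 627/725: M21 - M12 = 0, M13 - M31 = 0, M32 - M23 = 912912/525625, giving b12 = 0, b13 = 0, b23 = -364/725, i.e. R = 627/725 - 364/725*γ23.
Its γ23 coefficient is negative, so report the other preimage -R.
Answer: -627/725 + 364/725*γ23. Recall the cover is two-to-one: with M of trace 1046891/525625, both preimages act alike, and the stated γ23 sign chooses the sheet.


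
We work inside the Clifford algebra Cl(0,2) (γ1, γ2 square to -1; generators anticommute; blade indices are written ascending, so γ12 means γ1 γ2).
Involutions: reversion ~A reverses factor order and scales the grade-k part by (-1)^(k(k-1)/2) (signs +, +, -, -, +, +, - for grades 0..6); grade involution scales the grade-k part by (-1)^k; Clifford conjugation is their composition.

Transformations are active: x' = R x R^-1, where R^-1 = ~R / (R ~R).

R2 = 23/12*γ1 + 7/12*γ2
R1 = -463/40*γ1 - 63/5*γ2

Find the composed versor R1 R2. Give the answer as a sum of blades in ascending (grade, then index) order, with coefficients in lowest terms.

Distribute over the terms of R1 (each basis-blade product reordered to ascending indices, repeated generators contracted through their squares):
(-463/40*γ1) R2 = 10649/480 - 3241/480*γ12
(-63/5*γ2) R2 = 147/20 + 483/20*γ12
Summing the partial products and collecting blades:
Answer: 14177/480 + 8351/480*γ12


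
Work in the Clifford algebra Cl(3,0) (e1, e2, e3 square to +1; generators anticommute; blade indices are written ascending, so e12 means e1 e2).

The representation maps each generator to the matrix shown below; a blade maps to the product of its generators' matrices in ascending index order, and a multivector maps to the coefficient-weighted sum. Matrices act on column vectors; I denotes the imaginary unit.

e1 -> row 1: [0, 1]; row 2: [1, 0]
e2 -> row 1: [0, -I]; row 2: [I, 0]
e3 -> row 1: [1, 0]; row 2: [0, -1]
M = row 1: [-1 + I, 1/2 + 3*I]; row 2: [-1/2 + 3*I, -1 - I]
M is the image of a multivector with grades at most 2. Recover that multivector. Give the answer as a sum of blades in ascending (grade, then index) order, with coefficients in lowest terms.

Method: 1, rho(e1), rho(e2), rho(e3) form a trace-orthogonal basis of the 2x2 complex matrices (tr(X Y) = 2 if X = Y, else 0), so M = m0*1 + m1*rho(e1) + m2*rho(e2) + m3*rho(e3) with m0 = tr(M)/2 = -1, m1 = tr(M rho(e1))/2 = 3*I, m2 = tr(M rho(e2))/2 = I/2, m3 = tr(M rho(e3))/2 = I.
Multiplying table entries, the bivector images are rho(e12) = I*rho(e3), rho(e13) = -I*rho(e2), rho(e23) = I*rho(e1); with real blade coefficients the real parts of m0..m3 are the coefficients of 1, e1, e2, e3 and the imaginary parts give the bivectors (e23: Im m1, e13: -Im m2, e12: Im m3).
Answer: -1 + e12 - 1/2*e13 + 3*e23


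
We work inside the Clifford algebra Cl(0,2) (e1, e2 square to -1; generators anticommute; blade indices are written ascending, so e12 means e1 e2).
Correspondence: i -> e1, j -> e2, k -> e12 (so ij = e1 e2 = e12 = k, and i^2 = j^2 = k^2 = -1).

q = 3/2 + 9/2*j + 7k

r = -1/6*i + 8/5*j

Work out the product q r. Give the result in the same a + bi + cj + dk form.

In blades: q = 3/2 + 9/2*e2 + 7*e12, r = -1/6*e1 + 8/5*e2.
Distribute q over r term by term (generator squares from the signature, products reordered to ascending indices): (3/2)*r = -1/4*e1 + 12/5*e2; (9/2*e2)*r = -36/5 + 3/4*e12; (7*e12)*r = -56/5*e1 - 7/6*e2.
Sum: -36/5 - 229/20*e1 + 37/30*e2 + 3/4*e12; translating back through the correspondence:
Answer: -36/5 - 229/20*i + 37/30*j + 3/4*k


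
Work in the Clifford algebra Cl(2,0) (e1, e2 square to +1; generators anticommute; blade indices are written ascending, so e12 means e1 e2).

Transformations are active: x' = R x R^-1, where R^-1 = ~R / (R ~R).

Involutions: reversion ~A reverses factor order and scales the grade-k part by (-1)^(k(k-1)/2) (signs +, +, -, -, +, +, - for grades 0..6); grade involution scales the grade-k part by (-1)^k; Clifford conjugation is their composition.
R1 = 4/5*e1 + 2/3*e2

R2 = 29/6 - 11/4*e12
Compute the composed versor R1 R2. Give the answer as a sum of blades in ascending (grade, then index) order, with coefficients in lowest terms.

Distribute over the terms of R1 (each basis-blade product reordered to ascending indices, repeated generators contracted through their squares):
(4/5*e1) R2 = 58/15*e1 - 11/5*e2
(2/3*e2) R2 = 11/6*e1 + 29/9*e2
Summing the partial products and collecting blades:
Answer: 57/10*e1 + 46/45*e2


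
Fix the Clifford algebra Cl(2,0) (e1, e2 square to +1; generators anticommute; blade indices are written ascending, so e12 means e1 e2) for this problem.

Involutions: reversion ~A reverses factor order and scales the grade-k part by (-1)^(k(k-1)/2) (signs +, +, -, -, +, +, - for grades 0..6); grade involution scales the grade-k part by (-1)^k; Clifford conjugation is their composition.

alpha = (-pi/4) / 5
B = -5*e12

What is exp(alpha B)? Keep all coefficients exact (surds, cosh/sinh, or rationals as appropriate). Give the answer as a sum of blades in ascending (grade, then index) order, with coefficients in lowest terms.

B^2 = (-5)^2*(e12)^2 = 25*(-1) = -25 (a basis 2-blade squares to minus the product of its generators' squares).
B^2 = -25 — the negative square puts this in the circular regime; l = 5, alpha*l = -pi/4, so exp(alpha B) = cos(-pi/4) + (sin(-pi/4)/5)*B = sqrt(2)/2 + (-sqrt(2)/10)*B.
Answer: sqrt(2)/2 + sqrt(2)/2*e12


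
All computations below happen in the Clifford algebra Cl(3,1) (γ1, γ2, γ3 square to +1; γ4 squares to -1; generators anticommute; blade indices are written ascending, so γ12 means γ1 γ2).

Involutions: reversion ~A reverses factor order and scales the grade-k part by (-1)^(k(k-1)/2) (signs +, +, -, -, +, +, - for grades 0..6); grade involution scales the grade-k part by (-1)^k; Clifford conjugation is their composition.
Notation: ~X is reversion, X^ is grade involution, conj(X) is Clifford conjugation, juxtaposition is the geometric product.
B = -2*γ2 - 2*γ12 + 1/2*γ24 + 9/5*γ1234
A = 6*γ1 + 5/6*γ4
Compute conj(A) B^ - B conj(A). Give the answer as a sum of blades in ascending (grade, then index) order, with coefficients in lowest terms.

first term: 139/12*γ2 - 12*γ12 + 5/3*γ24 - 3/2*γ123 - 4/3*γ124 - 54/5*γ234
second term: -139/12*γ2 - 12*γ12 + 5/3*γ24 + 3/2*γ123 - 4/3*γ124 + 54/5*γ234
Answer: 139/6*γ2 - 3*γ123 - 108/5*γ234


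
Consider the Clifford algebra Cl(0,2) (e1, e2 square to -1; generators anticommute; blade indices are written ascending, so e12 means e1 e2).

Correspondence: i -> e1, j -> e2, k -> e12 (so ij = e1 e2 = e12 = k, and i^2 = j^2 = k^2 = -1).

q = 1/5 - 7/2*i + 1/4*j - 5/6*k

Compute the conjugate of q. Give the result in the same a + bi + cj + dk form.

In blades: q = 1/5 - 7/2*e1 + 1/4*e2 - 5/6*e12.
Conjugation here is Clifford conjugation: the scalar is fixed and the grade-1 and grade-2 blades all flip sign, giving 1/5 + 7/2*e1 - 1/4*e2 + 5/6*e12; translating back:
Answer: 1/5 + 7/2*i - 1/4*j + 5/6*k


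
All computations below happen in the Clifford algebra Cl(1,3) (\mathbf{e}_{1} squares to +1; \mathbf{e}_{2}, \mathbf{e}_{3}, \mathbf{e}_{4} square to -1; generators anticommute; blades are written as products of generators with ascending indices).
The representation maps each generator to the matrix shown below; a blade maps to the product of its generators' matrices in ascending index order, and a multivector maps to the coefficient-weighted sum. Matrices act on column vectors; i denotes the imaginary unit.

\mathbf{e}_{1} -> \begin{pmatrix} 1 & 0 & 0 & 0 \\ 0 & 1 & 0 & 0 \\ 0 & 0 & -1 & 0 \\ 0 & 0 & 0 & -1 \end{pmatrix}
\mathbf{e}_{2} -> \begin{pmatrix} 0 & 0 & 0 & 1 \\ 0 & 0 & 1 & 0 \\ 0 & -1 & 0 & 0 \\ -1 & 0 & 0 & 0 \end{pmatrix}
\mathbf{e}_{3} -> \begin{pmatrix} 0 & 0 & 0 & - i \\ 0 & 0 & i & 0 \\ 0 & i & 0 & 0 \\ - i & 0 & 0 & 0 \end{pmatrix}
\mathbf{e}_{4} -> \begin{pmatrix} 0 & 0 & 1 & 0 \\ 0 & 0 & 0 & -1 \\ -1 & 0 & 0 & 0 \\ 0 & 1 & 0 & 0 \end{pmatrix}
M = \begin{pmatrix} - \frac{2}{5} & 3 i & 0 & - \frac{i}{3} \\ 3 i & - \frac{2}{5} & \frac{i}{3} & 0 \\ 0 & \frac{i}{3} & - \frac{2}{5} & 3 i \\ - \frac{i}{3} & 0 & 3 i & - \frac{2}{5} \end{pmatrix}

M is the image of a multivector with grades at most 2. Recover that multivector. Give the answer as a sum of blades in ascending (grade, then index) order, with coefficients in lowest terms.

Method: the blade images are trace-orthogonal — tr(rho(e_A) rho(e_B)^-1) = 4 if A = B and 0 otherwise — and rho(e_A)^-1 = (e_A)^2 * rho(e_A) with (e_A)^2 = +1 or -1, so the coefficient of e_A in the preimage is (e_A)^2 * tr(M rho(e_A))/4.
Nonzero projections over blades of grade <= 2: 1: (1)^2 = +1, tr(M 1) = - \frac{8}{5}, coefficient -\frac{2}{5}; e_{3}: (e_{3})^2 = -1, tr(M rho(e_{3})) = - \frac{4}{3}, coefficient \frac{1}{3}; e_{3} e_{4}: (e_{3} e_{4})^2 = -1, tr(M rho(e_{3} e_{4})) = 12, coefficient -3. Every other blade of grade <= 2 projects to 0.
Answer: -\frac{2}{5} + \frac{1}{3} e_{3} - 3 e_{3} e_{4}


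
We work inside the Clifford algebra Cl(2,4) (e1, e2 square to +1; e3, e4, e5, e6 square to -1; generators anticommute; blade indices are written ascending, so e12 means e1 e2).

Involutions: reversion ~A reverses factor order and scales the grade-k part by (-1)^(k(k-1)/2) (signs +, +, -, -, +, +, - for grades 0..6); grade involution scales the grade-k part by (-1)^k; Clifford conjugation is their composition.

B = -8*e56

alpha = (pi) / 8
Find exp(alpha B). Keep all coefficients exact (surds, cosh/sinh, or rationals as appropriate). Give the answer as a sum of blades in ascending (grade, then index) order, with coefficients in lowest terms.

B^2 = (-8)^2*(e56)^2 = 64*(-1) = -64 (a basis 2-blade squares to minus the product of its generators' squares).
B^2 = -64 — the series telescopes trigonometrically here: l = 8, alpha*l = pi, so exp(alpha B) = cos(pi) + (sin(pi)/8)*B = -1 + (0)*B.
Answer: -1


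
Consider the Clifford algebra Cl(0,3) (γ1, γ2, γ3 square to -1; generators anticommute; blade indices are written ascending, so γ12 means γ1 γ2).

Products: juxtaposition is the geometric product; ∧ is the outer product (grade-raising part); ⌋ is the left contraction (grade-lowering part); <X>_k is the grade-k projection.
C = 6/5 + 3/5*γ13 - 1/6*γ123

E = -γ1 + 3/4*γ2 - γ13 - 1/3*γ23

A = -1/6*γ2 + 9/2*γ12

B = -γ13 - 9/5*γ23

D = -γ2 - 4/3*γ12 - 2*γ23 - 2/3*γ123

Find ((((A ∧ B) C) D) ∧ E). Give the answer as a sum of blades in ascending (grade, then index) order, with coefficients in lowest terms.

step 1: -1/6*γ123
step 2: 1/36 - 1/10*γ2 - 1/5*γ123
step 3: 1/30 - 4/15*γ1 - 1/36*γ2 - 7/15*γ3 - 1/27*γ12 + 4/15*γ13 - 1/18*γ23 - 1/54*γ123
step 4: -1/30*γ1 + 1/40*γ2 - 41/180*γ12 - 1/2*γ13 + 61/180*γ23 - 1/12*γ123
Answer: -1/30*γ1 + 1/40*γ2 - 41/180*γ12 - 1/2*γ13 + 61/180*γ23 - 1/12*γ123


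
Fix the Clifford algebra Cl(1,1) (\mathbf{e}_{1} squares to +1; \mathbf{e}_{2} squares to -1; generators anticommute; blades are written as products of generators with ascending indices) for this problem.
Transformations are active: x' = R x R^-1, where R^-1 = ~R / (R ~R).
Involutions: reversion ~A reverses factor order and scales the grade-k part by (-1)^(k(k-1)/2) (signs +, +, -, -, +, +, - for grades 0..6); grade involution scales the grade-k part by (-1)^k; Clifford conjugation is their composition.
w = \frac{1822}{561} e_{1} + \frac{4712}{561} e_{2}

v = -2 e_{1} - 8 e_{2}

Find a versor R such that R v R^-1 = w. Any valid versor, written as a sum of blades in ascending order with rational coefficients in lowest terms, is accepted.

Take R = v + w = \frac{700}{561} e_{1} + \frac{224}{561} e_{2}. Because q(v) = q(w) = -60, conjugation by R sends v exactly to w.
Answer: \frac{700}{561} e_{1} + \frac{224}{561} e_{2}


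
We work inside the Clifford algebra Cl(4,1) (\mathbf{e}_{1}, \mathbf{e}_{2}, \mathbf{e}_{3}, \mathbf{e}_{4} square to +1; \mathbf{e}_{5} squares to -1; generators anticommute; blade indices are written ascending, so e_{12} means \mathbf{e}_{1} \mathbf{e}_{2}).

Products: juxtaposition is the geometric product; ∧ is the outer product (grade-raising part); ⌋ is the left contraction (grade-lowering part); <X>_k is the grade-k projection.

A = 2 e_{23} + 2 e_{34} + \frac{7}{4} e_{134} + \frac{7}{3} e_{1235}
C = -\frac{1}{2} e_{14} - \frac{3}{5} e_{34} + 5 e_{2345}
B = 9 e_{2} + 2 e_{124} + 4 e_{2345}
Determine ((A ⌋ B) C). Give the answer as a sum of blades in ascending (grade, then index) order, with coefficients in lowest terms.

step 1: -8 e_{25} - 8 e_{45}
step 2: -4 e_{15} - 40 e_{23} - 40 e_{34} - \frac{24}{5} e_{35} - 4 e_{1245} + \frac{24}{5} e_{2345}
Answer: -4 e_{15} - 40 e_{23} - 40 e_{34} - \frac{24}{5} e_{35} - 4 e_{1245} + \frac{24}{5} e_{2345}


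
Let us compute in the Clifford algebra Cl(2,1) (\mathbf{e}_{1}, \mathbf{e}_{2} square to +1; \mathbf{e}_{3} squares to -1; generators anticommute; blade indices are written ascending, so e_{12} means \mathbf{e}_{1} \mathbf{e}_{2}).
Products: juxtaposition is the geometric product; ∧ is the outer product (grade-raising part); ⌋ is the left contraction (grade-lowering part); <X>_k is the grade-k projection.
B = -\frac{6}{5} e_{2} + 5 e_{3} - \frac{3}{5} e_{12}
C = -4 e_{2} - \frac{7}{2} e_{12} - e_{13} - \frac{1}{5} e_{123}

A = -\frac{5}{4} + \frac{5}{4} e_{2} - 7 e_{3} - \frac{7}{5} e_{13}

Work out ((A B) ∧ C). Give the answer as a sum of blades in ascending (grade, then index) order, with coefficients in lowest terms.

step 1: \frac{67}{2} + \frac{31}{4} e_{1} + \frac{3}{2} e_{2} - \frac{25}{4} e_{3} + \frac{3}{4} e_{12} - \frac{131}{100} e_{23} + \frac{63}{25} e_{123}
step 2: -134 e_{2} - \frac{593}{4} e_{12} - \frac{67}{2} e_{13} - 25 e_{23} + \frac{667}{40} e_{123}
Answer: -134 e_{2} - \frac{593}{4} e_{12} - \frac{67}{2} e_{13} - 25 e_{23} + \frac{667}{40} e_{123}


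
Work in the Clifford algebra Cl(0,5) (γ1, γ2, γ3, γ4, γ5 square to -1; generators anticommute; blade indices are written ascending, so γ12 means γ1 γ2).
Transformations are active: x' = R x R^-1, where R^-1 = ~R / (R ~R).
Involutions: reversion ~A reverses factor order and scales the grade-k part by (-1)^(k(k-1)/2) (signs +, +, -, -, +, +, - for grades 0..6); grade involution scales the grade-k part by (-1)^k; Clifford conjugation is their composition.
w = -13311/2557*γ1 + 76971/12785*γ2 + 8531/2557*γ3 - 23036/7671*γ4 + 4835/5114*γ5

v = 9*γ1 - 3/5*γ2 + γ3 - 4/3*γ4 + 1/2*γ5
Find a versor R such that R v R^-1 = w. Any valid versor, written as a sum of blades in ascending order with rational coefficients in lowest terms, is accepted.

Why this works: both vectors square to -75949/900, so q(v) = q(w) and R = v + w = 9702/2557*γ1 + 13860/2557*γ2 + 11088/2557*γ3 - 11088/2557*γ4 + 3696/2557*γ5 carries v to w — its own direction survives, the complement (v - w)/2 flips.
Answer: 9702/2557*γ1 + 13860/2557*γ2 + 11088/2557*γ3 - 11088/2557*γ4 + 3696/2557*γ5


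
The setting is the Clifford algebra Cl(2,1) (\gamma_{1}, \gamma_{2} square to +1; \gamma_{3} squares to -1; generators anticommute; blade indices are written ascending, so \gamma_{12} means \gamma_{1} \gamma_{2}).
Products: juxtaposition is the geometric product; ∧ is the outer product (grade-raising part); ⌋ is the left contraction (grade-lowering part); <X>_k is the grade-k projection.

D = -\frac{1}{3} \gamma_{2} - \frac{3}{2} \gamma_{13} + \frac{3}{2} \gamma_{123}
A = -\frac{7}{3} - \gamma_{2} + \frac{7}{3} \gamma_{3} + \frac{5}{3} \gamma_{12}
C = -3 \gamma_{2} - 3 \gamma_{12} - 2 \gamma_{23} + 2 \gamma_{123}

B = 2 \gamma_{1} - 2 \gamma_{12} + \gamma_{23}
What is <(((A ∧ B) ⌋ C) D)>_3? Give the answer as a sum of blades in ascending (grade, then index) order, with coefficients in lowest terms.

step 1: -\frac{14}{3} \gamma_{1} + \frac{20}{3} \gamma_{12} - \frac{14}{3} \gamma_{13} - \frac{7}{3} \gamma_{23} - \frac{14}{3} \gamma_{123}
step 2: \frac{46}{3} - \frac{14}{3} \gamma_{1} + \frac{70}{3} \gamma_{2} - \frac{40}{3} \gamma_{3} - \frac{28}{3} \gamma_{23}
step 3: -\frac{70}{9} + 6 \gamma_{1} - \frac{46}{9} \gamma_{2} + \frac{35}{9} \gamma_{3} + \frac{68}{9} \gamma_{12} - 58 \gamma_{13} - \frac{103}{9} \gamma_{23} + 58 \gamma_{123}
step 4: 58 \gamma_{123}
Answer: 58 \gamma_{123}


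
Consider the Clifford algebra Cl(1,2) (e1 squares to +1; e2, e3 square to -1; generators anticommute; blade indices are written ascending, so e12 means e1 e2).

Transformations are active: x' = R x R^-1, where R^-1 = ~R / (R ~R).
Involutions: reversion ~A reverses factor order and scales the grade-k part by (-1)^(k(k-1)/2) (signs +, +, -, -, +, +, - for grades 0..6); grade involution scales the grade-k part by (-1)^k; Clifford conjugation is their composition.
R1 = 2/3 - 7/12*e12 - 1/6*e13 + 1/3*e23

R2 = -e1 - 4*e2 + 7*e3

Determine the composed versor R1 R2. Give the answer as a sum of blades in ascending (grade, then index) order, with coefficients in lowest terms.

Distribute over the terms of R2 (each basis-blade product reordered to ascending indices, repeated generators contracted through their squares):
R1 (-e1) = -2/3*e1 - 7/12*e2 - 1/6*e3 - 1/3*e123
R1 (-4*e2) = -7/3*e1 - 8/3*e2 - 4/3*e3 - 2/3*e123
R1 (7*e3) = 7/6*e1 - 7/3*e2 + 14/3*e3 - 49/12*e123
Summing the partial products and collecting blades:
Answer: -11/6*e1 - 67/12*e2 + 19/6*e3 - 61/12*e123


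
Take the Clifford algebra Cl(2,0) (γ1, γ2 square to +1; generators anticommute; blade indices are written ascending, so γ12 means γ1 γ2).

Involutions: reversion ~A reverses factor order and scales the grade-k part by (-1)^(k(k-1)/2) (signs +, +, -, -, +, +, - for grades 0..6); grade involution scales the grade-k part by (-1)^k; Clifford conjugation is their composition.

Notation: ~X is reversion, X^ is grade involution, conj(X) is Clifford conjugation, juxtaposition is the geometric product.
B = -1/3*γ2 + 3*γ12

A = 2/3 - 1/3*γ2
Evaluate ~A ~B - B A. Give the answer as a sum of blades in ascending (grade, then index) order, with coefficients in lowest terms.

first term: 1/9 - γ1 - 2/9*γ2 - 2*γ12
second term: 1/9 - γ1 - 2/9*γ2 + 2*γ12
Answer: -4*γ12


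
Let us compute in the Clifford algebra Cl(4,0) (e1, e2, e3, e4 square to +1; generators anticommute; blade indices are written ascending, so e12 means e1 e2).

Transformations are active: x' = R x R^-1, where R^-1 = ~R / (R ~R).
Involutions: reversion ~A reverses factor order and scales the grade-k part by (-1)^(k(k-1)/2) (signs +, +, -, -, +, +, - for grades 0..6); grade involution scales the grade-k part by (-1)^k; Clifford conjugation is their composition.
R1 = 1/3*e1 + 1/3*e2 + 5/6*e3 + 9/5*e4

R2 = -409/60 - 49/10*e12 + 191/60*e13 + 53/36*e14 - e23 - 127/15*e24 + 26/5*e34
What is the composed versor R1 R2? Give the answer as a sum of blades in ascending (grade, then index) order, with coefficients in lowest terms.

Distribute over the terms of R1 (each basis-blade product reordered to ascending indices, repeated generators contracted through their squares):
(1/3*e1) R2 = -409/180*e1 - 49/30*e2 + 191/180*e3 + 53/108*e4 - 1/3*e123 - 127/45*e124 + 26/15*e134
(1/3*e2) R2 = 49/30*e1 - 409/180*e2 - 1/3*e3 - 127/45*e4 - 191/180*e123 - 53/108*e124 + 26/15*e234
(5/6*e3) R2 = -191/72*e1 + 5/6*e2 - 409/72*e3 + 13/3*e4 - 49/12*e123 - 265/216*e134 + 127/18*e234
(9/5*e4) R2 = -53/20*e1 + 381/25*e2 - 234/25*e3 - 1227/100*e4 - 441/50*e124 + 573/100*e134 - 9/5*e234
Summing the partial products and collecting blades:
Answer: -713/120*e1 + 10951/900*e2 - 25763/1800*e3 - 6931/675*e4 - 493/90*e123 - 32759/2700*e124 + 33677/5400*e134 + 629/90*e234


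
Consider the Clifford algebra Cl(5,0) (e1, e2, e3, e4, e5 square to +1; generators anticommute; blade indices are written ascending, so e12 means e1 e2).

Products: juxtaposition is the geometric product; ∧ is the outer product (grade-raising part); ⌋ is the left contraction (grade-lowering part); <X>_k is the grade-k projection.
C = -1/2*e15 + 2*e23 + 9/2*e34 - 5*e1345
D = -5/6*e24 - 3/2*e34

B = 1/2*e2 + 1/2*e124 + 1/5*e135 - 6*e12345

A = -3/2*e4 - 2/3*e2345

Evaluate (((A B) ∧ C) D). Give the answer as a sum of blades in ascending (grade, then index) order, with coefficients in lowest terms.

step 1: 4*e1 - 3/4*e12 + 3/4*e24 - 2/15*e124 - 1/3*e135 + 1/3*e345 - 9*e1235 - 3/10*e1345
step 2: 8*e123 + 18*e134 - 27/8*e1234 - 3/8*e1245
step 3: 27*e1 - 81/16*e12 + 45/16*e13 - 5/16*e15 - 15*e123 - 12*e124 + 20/3*e134 - 9/16*e1235
Answer: 27*e1 - 81/16*e12 + 45/16*e13 - 5/16*e15 - 15*e123 - 12*e124 + 20/3*e134 - 9/16*e1235


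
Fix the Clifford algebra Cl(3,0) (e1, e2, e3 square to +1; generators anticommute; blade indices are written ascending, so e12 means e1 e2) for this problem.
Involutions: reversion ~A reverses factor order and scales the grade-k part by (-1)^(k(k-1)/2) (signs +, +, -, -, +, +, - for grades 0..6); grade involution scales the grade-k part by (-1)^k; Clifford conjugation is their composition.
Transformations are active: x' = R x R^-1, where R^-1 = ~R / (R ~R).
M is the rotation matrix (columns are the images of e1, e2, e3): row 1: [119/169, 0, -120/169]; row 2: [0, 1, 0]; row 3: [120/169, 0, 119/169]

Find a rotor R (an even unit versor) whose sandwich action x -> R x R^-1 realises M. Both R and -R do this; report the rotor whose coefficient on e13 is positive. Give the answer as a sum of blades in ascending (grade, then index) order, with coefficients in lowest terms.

Method: write R = a + b12*e12 + b13*e13 + b23*e23 with a^2 + b12^2 + b13^2 + b23^2 = 1 (so R^-1 = ~R). Expanding the columns R e_j ~R gives tr M = 4a^2 - 1 and, from the antisymmetric part, M21 - M12 = -4a*b12, M13 - M31 = 4a*b13, M32 - M23 = -4a*b23.
Here tr M = 407/169, so a^2 = (1 + tr M)/4 = 144/169 and a = ±12/13. Taking a = 12/13: M21 - M12 = 0, M13 - M31 = -240/169, M32 - M23 = 0, giving b12 = 0, b13 = -5/13, b23 = 0, i.e. R = 12/13 - 5/13*e13.
Its e13 coefficient is negative, so report the other preimage -R.
Answer: -12/13 + 5/13*e13. Uniqueness: Spin(3) -> SO(3) maps R and -R to the same rotation of trace 407/169; fixing the sign of the e13 coefficient removes the ambiguity.


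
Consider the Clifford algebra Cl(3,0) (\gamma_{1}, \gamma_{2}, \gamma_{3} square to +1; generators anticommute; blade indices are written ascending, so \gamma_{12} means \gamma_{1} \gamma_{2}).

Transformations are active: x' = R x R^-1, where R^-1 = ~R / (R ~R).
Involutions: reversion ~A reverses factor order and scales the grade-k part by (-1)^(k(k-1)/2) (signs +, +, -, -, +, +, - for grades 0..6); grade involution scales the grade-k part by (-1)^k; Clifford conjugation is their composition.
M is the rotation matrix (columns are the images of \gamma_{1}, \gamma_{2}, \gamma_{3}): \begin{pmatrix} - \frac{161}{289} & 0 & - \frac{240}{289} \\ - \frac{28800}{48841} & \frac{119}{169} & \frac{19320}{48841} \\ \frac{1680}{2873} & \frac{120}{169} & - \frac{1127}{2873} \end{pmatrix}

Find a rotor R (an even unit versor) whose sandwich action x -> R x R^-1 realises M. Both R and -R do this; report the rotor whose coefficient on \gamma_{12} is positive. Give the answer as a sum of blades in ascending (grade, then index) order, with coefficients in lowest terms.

Method: write R = a + b12*\gamma_{12} + b13*\gamma_{13} + b23*\gamma_{23} with a^2 + b12^2 + b13^2 + b23^2 = 1 (so R^-1 = ~R). Expanding the columns R e_j ~R gives tr M = 4a^2 - 1 and, from the antisymmetric part, M21 - M12 = -4a*b12, M13 - M31 = 4a*b13, M32 - M23 = -4a*b23.
Here tr M = -\frac{11977}{48841}, so a^2 = (1 + tr M)/4 = \frac{9216}{48841} and a = ±\frac{96}{221}. Taking a = \frac{96}{221}: M21 - M12 = -\frac{28800}{48841}, M13 - M31 = -\frac{69120}{48841}, M32 - M23 = \frac{15360}{48841}, giving b12 = \frac{75}{221}, b13 = -\frac{180}{221}, b23 = -\frac{40}{221}, i.e. R = \frac{96}{221} + \frac{75}{221} \gamma_{12} - \frac{180}{221} \gamma_{13} - \frac{40}{221} \gamma_{23}.
Its \gamma_{12} coefficient is already positive.
Answer: \frac{96}{221} + \frac{75}{221} \gamma_{12} - \frac{180}{221} \gamma_{13} - \frac{40}{221} \gamma_{23}. Recall the cover is two-to-one: with M of trace -\frac{11977}{48841}, both preimages act alike, and the stated \gamma_{12} sign chooses the sheet.


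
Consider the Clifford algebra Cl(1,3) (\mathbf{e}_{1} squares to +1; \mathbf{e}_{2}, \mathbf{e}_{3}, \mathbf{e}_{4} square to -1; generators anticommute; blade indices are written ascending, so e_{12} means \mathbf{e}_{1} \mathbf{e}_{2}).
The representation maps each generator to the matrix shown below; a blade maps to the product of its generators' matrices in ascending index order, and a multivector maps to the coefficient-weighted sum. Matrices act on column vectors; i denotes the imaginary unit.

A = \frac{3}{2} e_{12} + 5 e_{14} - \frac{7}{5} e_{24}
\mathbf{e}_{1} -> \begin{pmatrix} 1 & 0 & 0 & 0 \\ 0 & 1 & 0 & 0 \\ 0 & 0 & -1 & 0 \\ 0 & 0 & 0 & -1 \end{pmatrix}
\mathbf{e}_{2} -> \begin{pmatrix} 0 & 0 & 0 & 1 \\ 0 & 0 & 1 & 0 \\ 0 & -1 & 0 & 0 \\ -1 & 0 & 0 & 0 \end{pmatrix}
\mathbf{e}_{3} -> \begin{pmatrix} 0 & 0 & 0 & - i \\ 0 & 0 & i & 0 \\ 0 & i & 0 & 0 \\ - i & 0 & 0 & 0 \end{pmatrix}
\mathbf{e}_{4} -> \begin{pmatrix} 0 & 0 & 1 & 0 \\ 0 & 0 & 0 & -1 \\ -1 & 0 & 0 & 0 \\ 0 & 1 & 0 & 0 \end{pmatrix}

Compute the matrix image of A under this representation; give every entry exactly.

Bivector images (products of the table entries): rho(e_{12}) = rho(\mathbf{e}_{1})rho(\mathbf{e}_{2}) = \begin{pmatrix} 0 & 0 & 0 & 1 \\ 0 & 0 & 1 & 0 \\ 0 & 1 & 0 & 0 \\ 1 & 0 & 0 & 0 \end{pmatrix}; rho(e_{14}) = rho(\mathbf{e}_{1})rho(\mathbf{e}_{4}) = \begin{pmatrix} 0 & 0 & 1 & 0 \\ 0 & 0 & 0 & -1 \\ 1 & 0 & 0 & 0 \\ 0 & -1 & 0 & 0 \end{pmatrix}; rho(e_{24}) = rho(\mathbf{e}_{2})rho(\mathbf{e}_{4}) = \begin{pmatrix} 0 & 1 & 0 & 0 \\ -1 & 0 & 0 & 0 \\ 0 & 0 & 0 & 1 \\ 0 & 0 & -1 & 0 \end{pmatrix}.
M = (\frac{3}{2})*rho(e_{12}) + (5)*rho(e_{14}) + (-\frac{7}{5})*rho(e_{24}), summed entrywise:
Answer: \begin{pmatrix} 0 & - \frac{7}{5} & 5 & \frac{3}{2} \\ \frac{7}{5} & 0 & \frac{3}{2} & -5 \\ 5 & \frac{3}{2} & 0 & - \frac{7}{5} \\ \frac{3}{2} & -5 & \frac{7}{5} & 0 \end{pmatrix}


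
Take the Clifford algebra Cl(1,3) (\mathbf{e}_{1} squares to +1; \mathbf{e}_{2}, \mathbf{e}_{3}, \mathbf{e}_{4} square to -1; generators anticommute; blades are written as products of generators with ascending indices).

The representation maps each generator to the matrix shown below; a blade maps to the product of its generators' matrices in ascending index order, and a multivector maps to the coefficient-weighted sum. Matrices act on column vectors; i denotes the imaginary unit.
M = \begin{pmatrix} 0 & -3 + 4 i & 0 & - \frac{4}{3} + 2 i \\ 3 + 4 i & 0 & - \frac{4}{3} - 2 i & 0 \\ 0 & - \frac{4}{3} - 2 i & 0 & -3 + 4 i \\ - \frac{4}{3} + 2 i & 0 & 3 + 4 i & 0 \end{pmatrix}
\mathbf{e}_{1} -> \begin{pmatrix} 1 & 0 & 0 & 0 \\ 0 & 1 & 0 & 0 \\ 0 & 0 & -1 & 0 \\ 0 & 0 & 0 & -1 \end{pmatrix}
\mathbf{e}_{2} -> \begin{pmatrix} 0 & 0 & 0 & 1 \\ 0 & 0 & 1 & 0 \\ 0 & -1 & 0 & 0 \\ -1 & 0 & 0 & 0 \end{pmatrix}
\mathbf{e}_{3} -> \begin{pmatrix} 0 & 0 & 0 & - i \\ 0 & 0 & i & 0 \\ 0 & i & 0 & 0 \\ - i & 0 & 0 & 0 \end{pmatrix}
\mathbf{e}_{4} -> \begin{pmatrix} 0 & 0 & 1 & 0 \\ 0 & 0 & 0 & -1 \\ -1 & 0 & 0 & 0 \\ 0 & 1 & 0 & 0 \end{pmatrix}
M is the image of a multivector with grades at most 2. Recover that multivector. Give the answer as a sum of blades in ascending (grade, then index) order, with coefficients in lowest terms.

Method: the blade images are trace-orthogonal — tr(rho(e_A) rho(e_B)^-1) = 4 if A = B and 0 otherwise — and rho(e_A)^-1 = (e_A)^2 * rho(e_A) with (e_A)^2 = +1 or -1, so the coefficient of e_A in the preimage is (e_A)^2 * tr(M rho(e_A))/4.
Nonzero projections over blades of grade <= 2: e_{3}: (e_{3})^2 = -1, tr(M rho(e_{3})) = 8, coefficient -2; e_{1} e_{2}: (e_{1} e_{2})^2 = +1, tr(M rho(e_{1} e_{2})) = - \frac{16}{3}, coefficient -\frac{4}{3}; e_{2} e_{4}: (e_{2} e_{4})^2 = -1, tr(M rho(e_{2} e_{4})) = 12, coefficient -3; e_{3} e_{4}: (e_{3} e_{4})^2 = -1, tr(M rho(e_{3} e_{4})) = 16, coefficient -4. Every other blade of grade <= 2 projects to 0.
Answer: -2 e_{3} - \frac{4}{3} e_{1} e_{2} - 3 e_{2} e_{4} - 4 e_{3} e_{4}


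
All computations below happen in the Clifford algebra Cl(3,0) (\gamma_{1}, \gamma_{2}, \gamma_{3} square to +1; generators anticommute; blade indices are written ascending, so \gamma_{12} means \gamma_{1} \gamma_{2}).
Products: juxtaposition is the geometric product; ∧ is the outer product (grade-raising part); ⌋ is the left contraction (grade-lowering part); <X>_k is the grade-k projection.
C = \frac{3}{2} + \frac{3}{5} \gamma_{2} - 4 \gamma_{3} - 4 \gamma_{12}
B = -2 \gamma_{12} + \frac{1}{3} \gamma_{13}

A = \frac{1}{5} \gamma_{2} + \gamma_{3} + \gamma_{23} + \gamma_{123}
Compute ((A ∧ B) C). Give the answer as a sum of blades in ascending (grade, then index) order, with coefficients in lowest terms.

step 1: -\frac{31}{15} \gamma_{123}
step 2: -\frac{124}{15} \gamma_{3} + \frac{124}{15} \gamma_{12} + \frac{31}{25} \gamma_{13} - \frac{31}{10} \gamma_{123}
Answer: -\frac{124}{15} \gamma_{3} + \frac{124}{15} \gamma_{12} + \frac{31}{25} \gamma_{13} - \frac{31}{10} \gamma_{123}


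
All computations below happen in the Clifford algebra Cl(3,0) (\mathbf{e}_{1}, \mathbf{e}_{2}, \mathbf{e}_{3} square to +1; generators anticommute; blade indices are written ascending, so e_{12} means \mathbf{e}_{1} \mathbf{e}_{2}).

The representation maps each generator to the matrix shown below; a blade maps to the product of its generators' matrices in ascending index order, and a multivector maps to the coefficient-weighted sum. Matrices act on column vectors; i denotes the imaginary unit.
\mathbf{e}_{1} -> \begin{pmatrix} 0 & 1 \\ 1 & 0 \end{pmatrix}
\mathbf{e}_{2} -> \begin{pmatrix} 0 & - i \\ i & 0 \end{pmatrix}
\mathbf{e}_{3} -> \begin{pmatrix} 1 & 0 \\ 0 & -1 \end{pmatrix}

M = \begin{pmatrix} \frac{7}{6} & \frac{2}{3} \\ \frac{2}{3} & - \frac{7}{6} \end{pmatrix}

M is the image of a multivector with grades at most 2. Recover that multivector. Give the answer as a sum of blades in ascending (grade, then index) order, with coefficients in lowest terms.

Method: 1, rho(e_{1}), rho(e_{2}), rho(e_{3}) form a trace-orthogonal basis of the 2x2 complex matrices (tr(X Y) = 2 if X = Y, else 0), so M = m0*1 + m1*rho(e_{1}) + m2*rho(e_{2}) + m3*rho(e_{3}) with m0 = tr(M)/2 = 0, m1 = tr(M rho(e_{1}))/2 = \frac{2}{3}, m2 = tr(M rho(e_{2}))/2 = 0, m3 = tr(M rho(e_{3}))/2 = \frac{7}{6}.
Multiplying table entries, the bivector images are rho(e_{12}) = i*rho(e_{3}), rho(e_{13}) = -i*rho(e_{2}), rho(e_{23}) = i*rho(e_{1}); with real blade coefficients the real parts of m0..m3 are the coefficients of 1, e_{1}, e_{2}, e_{3} and the imaginary parts give the bivectors (e_{23}: Im m1, e_{13}: -Im m2, e_{12}: Im m3).
Answer: \frac{2}{3} e_{1} + \frac{7}{6} e_{3}
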